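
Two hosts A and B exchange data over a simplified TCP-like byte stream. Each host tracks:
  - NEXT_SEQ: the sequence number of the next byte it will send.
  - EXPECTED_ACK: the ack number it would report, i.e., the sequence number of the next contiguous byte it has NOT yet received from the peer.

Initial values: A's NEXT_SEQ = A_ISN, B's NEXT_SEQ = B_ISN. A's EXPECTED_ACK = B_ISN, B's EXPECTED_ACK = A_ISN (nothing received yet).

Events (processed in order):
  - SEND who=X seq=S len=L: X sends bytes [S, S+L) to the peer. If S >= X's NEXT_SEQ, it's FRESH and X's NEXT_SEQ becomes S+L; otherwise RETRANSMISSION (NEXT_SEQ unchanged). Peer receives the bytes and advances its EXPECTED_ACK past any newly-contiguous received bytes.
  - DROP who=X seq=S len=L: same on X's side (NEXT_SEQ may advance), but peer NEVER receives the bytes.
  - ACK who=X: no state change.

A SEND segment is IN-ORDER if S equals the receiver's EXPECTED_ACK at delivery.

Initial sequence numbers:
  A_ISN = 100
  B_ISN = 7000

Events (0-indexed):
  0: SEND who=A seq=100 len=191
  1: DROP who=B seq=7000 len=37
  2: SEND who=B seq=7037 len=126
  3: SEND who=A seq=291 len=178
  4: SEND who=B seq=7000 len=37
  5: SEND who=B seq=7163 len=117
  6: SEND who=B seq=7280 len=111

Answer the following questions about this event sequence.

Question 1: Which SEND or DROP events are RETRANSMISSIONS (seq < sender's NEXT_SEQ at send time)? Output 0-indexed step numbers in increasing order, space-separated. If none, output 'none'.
Step 0: SEND seq=100 -> fresh
Step 1: DROP seq=7000 -> fresh
Step 2: SEND seq=7037 -> fresh
Step 3: SEND seq=291 -> fresh
Step 4: SEND seq=7000 -> retransmit
Step 5: SEND seq=7163 -> fresh
Step 6: SEND seq=7280 -> fresh

Answer: 4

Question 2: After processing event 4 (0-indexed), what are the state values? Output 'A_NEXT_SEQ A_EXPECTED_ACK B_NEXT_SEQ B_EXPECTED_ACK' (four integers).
After event 0: A_seq=291 A_ack=7000 B_seq=7000 B_ack=291
After event 1: A_seq=291 A_ack=7000 B_seq=7037 B_ack=291
After event 2: A_seq=291 A_ack=7000 B_seq=7163 B_ack=291
After event 3: A_seq=469 A_ack=7000 B_seq=7163 B_ack=469
After event 4: A_seq=469 A_ack=7163 B_seq=7163 B_ack=469

469 7163 7163 469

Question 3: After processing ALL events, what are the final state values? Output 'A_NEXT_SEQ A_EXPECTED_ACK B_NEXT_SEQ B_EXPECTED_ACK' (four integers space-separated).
Answer: 469 7391 7391 469

Derivation:
After event 0: A_seq=291 A_ack=7000 B_seq=7000 B_ack=291
After event 1: A_seq=291 A_ack=7000 B_seq=7037 B_ack=291
After event 2: A_seq=291 A_ack=7000 B_seq=7163 B_ack=291
After event 3: A_seq=469 A_ack=7000 B_seq=7163 B_ack=469
After event 4: A_seq=469 A_ack=7163 B_seq=7163 B_ack=469
After event 5: A_seq=469 A_ack=7280 B_seq=7280 B_ack=469
After event 6: A_seq=469 A_ack=7391 B_seq=7391 B_ack=469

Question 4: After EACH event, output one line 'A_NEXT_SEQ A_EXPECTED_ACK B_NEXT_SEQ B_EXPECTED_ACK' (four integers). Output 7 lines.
291 7000 7000 291
291 7000 7037 291
291 7000 7163 291
469 7000 7163 469
469 7163 7163 469
469 7280 7280 469
469 7391 7391 469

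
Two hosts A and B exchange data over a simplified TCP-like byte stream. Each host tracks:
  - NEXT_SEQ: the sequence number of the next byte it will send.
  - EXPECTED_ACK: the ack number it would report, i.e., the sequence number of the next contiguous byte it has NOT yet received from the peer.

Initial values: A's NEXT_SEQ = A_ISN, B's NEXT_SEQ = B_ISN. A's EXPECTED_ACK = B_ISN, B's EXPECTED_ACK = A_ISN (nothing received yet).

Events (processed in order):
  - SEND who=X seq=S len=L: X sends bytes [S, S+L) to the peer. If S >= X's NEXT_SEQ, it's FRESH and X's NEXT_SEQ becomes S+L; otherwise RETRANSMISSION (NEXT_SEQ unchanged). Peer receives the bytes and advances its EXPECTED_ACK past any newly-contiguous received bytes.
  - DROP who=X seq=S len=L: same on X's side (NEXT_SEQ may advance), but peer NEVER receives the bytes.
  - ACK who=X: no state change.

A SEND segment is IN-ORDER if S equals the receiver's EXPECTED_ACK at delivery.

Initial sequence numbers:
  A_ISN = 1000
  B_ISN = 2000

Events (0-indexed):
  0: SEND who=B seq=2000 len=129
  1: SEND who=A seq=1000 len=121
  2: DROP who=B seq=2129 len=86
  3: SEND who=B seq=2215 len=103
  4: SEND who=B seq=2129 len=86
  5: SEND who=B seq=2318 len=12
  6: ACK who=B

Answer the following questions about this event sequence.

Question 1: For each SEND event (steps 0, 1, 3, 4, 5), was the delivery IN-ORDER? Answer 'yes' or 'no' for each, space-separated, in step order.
Answer: yes yes no yes yes

Derivation:
Step 0: SEND seq=2000 -> in-order
Step 1: SEND seq=1000 -> in-order
Step 3: SEND seq=2215 -> out-of-order
Step 4: SEND seq=2129 -> in-order
Step 5: SEND seq=2318 -> in-order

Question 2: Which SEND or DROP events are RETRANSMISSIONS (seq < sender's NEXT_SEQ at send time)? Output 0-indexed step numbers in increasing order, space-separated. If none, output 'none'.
Answer: 4

Derivation:
Step 0: SEND seq=2000 -> fresh
Step 1: SEND seq=1000 -> fresh
Step 2: DROP seq=2129 -> fresh
Step 3: SEND seq=2215 -> fresh
Step 4: SEND seq=2129 -> retransmit
Step 5: SEND seq=2318 -> fresh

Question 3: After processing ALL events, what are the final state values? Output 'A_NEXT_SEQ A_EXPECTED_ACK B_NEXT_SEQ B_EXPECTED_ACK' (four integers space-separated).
Answer: 1121 2330 2330 1121

Derivation:
After event 0: A_seq=1000 A_ack=2129 B_seq=2129 B_ack=1000
After event 1: A_seq=1121 A_ack=2129 B_seq=2129 B_ack=1121
After event 2: A_seq=1121 A_ack=2129 B_seq=2215 B_ack=1121
After event 3: A_seq=1121 A_ack=2129 B_seq=2318 B_ack=1121
After event 4: A_seq=1121 A_ack=2318 B_seq=2318 B_ack=1121
After event 5: A_seq=1121 A_ack=2330 B_seq=2330 B_ack=1121
After event 6: A_seq=1121 A_ack=2330 B_seq=2330 B_ack=1121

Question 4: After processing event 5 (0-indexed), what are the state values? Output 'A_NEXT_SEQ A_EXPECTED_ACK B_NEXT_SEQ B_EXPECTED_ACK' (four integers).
After event 0: A_seq=1000 A_ack=2129 B_seq=2129 B_ack=1000
After event 1: A_seq=1121 A_ack=2129 B_seq=2129 B_ack=1121
After event 2: A_seq=1121 A_ack=2129 B_seq=2215 B_ack=1121
After event 3: A_seq=1121 A_ack=2129 B_seq=2318 B_ack=1121
After event 4: A_seq=1121 A_ack=2318 B_seq=2318 B_ack=1121
After event 5: A_seq=1121 A_ack=2330 B_seq=2330 B_ack=1121

1121 2330 2330 1121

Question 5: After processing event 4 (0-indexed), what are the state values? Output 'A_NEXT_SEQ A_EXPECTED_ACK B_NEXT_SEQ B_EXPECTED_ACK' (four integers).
After event 0: A_seq=1000 A_ack=2129 B_seq=2129 B_ack=1000
After event 1: A_seq=1121 A_ack=2129 B_seq=2129 B_ack=1121
After event 2: A_seq=1121 A_ack=2129 B_seq=2215 B_ack=1121
After event 3: A_seq=1121 A_ack=2129 B_seq=2318 B_ack=1121
After event 4: A_seq=1121 A_ack=2318 B_seq=2318 B_ack=1121

1121 2318 2318 1121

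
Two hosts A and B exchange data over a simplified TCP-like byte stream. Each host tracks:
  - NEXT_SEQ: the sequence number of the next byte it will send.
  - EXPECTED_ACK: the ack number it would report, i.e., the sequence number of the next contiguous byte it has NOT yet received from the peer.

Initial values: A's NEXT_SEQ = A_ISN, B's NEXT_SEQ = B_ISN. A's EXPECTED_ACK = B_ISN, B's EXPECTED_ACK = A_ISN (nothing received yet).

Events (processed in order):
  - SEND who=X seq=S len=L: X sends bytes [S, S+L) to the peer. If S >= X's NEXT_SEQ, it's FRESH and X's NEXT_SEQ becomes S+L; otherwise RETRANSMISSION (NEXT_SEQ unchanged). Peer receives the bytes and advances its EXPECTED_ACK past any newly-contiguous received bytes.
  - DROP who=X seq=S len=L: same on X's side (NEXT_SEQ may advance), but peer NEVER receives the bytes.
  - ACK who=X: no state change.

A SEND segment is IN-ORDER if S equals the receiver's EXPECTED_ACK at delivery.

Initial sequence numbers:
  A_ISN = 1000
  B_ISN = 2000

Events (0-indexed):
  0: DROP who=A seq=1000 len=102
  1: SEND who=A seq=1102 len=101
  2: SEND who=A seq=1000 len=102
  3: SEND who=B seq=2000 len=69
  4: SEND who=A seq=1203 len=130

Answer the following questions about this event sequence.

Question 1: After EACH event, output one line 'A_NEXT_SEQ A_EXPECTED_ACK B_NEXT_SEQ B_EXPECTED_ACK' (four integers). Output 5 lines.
1102 2000 2000 1000
1203 2000 2000 1000
1203 2000 2000 1203
1203 2069 2069 1203
1333 2069 2069 1333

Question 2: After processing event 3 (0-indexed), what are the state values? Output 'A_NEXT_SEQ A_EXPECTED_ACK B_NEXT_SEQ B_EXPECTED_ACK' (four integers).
After event 0: A_seq=1102 A_ack=2000 B_seq=2000 B_ack=1000
After event 1: A_seq=1203 A_ack=2000 B_seq=2000 B_ack=1000
After event 2: A_seq=1203 A_ack=2000 B_seq=2000 B_ack=1203
After event 3: A_seq=1203 A_ack=2069 B_seq=2069 B_ack=1203

1203 2069 2069 1203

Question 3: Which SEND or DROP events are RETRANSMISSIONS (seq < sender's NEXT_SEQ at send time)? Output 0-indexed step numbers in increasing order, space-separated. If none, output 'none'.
Answer: 2

Derivation:
Step 0: DROP seq=1000 -> fresh
Step 1: SEND seq=1102 -> fresh
Step 2: SEND seq=1000 -> retransmit
Step 3: SEND seq=2000 -> fresh
Step 4: SEND seq=1203 -> fresh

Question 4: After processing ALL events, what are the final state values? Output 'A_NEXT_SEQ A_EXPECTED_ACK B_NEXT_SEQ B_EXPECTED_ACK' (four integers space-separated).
After event 0: A_seq=1102 A_ack=2000 B_seq=2000 B_ack=1000
After event 1: A_seq=1203 A_ack=2000 B_seq=2000 B_ack=1000
After event 2: A_seq=1203 A_ack=2000 B_seq=2000 B_ack=1203
After event 3: A_seq=1203 A_ack=2069 B_seq=2069 B_ack=1203
After event 4: A_seq=1333 A_ack=2069 B_seq=2069 B_ack=1333

Answer: 1333 2069 2069 1333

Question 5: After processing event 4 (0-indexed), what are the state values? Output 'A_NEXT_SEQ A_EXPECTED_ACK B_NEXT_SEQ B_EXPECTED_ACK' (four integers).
After event 0: A_seq=1102 A_ack=2000 B_seq=2000 B_ack=1000
After event 1: A_seq=1203 A_ack=2000 B_seq=2000 B_ack=1000
After event 2: A_seq=1203 A_ack=2000 B_seq=2000 B_ack=1203
After event 3: A_seq=1203 A_ack=2069 B_seq=2069 B_ack=1203
After event 4: A_seq=1333 A_ack=2069 B_seq=2069 B_ack=1333

1333 2069 2069 1333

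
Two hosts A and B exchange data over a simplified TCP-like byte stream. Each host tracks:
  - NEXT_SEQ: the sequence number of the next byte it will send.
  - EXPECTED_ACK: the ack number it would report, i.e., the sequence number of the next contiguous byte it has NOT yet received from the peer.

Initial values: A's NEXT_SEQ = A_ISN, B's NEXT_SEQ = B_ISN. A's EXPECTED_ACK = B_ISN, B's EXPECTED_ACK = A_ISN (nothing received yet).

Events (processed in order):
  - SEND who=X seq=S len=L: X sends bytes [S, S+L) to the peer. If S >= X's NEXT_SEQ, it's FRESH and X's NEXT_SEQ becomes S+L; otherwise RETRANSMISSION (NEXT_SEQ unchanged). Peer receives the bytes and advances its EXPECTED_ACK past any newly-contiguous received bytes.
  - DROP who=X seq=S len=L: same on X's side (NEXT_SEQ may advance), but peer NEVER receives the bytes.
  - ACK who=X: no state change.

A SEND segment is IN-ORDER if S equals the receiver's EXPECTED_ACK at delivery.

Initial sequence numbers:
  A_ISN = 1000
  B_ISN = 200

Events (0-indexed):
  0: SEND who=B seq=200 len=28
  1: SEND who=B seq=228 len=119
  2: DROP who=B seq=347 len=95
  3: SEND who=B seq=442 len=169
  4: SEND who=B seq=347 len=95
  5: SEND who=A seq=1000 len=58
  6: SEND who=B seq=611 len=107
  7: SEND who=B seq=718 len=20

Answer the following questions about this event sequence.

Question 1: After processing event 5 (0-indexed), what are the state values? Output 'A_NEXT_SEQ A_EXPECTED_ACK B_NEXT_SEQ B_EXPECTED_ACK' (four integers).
After event 0: A_seq=1000 A_ack=228 B_seq=228 B_ack=1000
After event 1: A_seq=1000 A_ack=347 B_seq=347 B_ack=1000
After event 2: A_seq=1000 A_ack=347 B_seq=442 B_ack=1000
After event 3: A_seq=1000 A_ack=347 B_seq=611 B_ack=1000
After event 4: A_seq=1000 A_ack=611 B_seq=611 B_ack=1000
After event 5: A_seq=1058 A_ack=611 B_seq=611 B_ack=1058

1058 611 611 1058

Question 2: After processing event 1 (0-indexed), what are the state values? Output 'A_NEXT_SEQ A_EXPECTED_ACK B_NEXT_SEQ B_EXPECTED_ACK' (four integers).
After event 0: A_seq=1000 A_ack=228 B_seq=228 B_ack=1000
After event 1: A_seq=1000 A_ack=347 B_seq=347 B_ack=1000

1000 347 347 1000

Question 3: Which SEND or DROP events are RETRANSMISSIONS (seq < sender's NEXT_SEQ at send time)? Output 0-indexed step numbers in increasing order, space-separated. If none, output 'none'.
Answer: 4

Derivation:
Step 0: SEND seq=200 -> fresh
Step 1: SEND seq=228 -> fresh
Step 2: DROP seq=347 -> fresh
Step 3: SEND seq=442 -> fresh
Step 4: SEND seq=347 -> retransmit
Step 5: SEND seq=1000 -> fresh
Step 6: SEND seq=611 -> fresh
Step 7: SEND seq=718 -> fresh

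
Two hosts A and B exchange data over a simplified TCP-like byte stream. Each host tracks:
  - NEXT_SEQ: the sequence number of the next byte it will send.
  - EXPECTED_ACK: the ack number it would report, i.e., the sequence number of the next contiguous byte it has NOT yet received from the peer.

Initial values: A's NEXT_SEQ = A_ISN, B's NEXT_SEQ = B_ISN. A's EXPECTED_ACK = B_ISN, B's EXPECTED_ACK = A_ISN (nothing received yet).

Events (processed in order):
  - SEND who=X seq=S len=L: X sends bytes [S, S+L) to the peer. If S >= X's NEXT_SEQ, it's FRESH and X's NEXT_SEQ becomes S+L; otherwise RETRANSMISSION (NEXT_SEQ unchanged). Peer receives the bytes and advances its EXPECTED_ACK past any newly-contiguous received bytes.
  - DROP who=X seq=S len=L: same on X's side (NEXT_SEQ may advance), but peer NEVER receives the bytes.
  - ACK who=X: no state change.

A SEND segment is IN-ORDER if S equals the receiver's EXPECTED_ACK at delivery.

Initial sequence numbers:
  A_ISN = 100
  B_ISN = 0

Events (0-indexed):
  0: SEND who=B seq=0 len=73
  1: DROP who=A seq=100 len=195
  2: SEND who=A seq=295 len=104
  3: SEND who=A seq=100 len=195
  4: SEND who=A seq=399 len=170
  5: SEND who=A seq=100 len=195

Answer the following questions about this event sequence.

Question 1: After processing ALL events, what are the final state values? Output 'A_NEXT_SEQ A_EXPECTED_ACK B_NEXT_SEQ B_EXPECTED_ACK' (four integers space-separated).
After event 0: A_seq=100 A_ack=73 B_seq=73 B_ack=100
After event 1: A_seq=295 A_ack=73 B_seq=73 B_ack=100
After event 2: A_seq=399 A_ack=73 B_seq=73 B_ack=100
After event 3: A_seq=399 A_ack=73 B_seq=73 B_ack=399
After event 4: A_seq=569 A_ack=73 B_seq=73 B_ack=569
After event 5: A_seq=569 A_ack=73 B_seq=73 B_ack=569

Answer: 569 73 73 569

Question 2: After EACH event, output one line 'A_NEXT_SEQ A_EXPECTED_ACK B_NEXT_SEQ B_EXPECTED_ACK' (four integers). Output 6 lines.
100 73 73 100
295 73 73 100
399 73 73 100
399 73 73 399
569 73 73 569
569 73 73 569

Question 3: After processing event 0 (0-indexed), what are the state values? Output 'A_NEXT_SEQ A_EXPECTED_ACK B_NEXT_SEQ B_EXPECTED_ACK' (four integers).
After event 0: A_seq=100 A_ack=73 B_seq=73 B_ack=100

100 73 73 100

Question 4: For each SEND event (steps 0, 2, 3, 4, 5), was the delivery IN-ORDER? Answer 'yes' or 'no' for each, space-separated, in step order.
Step 0: SEND seq=0 -> in-order
Step 2: SEND seq=295 -> out-of-order
Step 3: SEND seq=100 -> in-order
Step 4: SEND seq=399 -> in-order
Step 5: SEND seq=100 -> out-of-order

Answer: yes no yes yes no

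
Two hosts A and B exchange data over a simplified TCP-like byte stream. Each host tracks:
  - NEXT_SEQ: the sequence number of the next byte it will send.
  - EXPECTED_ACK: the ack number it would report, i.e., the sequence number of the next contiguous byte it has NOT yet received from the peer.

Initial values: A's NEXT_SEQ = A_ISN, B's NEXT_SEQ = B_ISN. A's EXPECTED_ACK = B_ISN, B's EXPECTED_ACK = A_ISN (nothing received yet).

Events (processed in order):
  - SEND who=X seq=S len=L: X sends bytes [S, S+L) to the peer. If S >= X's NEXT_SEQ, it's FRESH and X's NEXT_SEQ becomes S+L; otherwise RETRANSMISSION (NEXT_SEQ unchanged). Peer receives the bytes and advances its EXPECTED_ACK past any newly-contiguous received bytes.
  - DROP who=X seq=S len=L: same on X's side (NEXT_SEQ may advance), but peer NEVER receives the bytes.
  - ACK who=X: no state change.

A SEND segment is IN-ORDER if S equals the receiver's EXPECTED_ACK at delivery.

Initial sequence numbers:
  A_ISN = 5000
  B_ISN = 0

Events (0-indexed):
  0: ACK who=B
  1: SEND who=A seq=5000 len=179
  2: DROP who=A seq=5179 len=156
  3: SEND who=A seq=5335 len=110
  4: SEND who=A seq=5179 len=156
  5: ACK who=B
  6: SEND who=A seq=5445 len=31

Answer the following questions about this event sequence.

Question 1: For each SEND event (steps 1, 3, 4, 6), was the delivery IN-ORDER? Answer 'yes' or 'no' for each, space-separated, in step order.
Step 1: SEND seq=5000 -> in-order
Step 3: SEND seq=5335 -> out-of-order
Step 4: SEND seq=5179 -> in-order
Step 6: SEND seq=5445 -> in-order

Answer: yes no yes yes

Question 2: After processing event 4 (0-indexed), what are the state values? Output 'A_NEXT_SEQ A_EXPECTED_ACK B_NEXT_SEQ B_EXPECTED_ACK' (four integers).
After event 0: A_seq=5000 A_ack=0 B_seq=0 B_ack=5000
After event 1: A_seq=5179 A_ack=0 B_seq=0 B_ack=5179
After event 2: A_seq=5335 A_ack=0 B_seq=0 B_ack=5179
After event 3: A_seq=5445 A_ack=0 B_seq=0 B_ack=5179
After event 4: A_seq=5445 A_ack=0 B_seq=0 B_ack=5445

5445 0 0 5445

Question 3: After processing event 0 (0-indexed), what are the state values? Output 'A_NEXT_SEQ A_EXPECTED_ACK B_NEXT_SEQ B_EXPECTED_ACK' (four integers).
After event 0: A_seq=5000 A_ack=0 B_seq=0 B_ack=5000

5000 0 0 5000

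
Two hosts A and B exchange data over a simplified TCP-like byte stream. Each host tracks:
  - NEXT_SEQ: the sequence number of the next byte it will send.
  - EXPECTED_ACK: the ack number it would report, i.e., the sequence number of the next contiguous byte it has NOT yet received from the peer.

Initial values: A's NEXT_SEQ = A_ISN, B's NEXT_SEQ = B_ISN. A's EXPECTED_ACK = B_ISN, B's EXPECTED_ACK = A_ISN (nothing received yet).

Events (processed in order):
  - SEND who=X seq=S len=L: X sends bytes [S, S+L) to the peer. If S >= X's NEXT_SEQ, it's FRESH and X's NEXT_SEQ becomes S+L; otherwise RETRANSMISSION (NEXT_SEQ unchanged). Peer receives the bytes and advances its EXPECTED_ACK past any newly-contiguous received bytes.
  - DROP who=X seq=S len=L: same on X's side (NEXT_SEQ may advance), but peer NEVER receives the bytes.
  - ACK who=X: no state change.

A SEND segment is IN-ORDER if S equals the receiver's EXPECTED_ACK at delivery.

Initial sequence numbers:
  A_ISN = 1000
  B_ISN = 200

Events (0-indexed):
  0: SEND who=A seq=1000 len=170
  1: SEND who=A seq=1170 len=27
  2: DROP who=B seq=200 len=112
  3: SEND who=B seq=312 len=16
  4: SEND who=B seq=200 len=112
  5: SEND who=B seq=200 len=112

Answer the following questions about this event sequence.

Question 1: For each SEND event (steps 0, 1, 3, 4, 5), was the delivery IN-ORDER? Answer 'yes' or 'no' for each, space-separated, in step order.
Answer: yes yes no yes no

Derivation:
Step 0: SEND seq=1000 -> in-order
Step 1: SEND seq=1170 -> in-order
Step 3: SEND seq=312 -> out-of-order
Step 4: SEND seq=200 -> in-order
Step 5: SEND seq=200 -> out-of-order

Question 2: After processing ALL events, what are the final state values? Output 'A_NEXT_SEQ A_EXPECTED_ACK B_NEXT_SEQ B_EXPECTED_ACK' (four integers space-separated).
Answer: 1197 328 328 1197

Derivation:
After event 0: A_seq=1170 A_ack=200 B_seq=200 B_ack=1170
After event 1: A_seq=1197 A_ack=200 B_seq=200 B_ack=1197
After event 2: A_seq=1197 A_ack=200 B_seq=312 B_ack=1197
After event 3: A_seq=1197 A_ack=200 B_seq=328 B_ack=1197
After event 4: A_seq=1197 A_ack=328 B_seq=328 B_ack=1197
After event 5: A_seq=1197 A_ack=328 B_seq=328 B_ack=1197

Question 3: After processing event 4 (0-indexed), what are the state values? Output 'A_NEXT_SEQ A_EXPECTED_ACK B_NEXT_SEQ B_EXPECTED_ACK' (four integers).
After event 0: A_seq=1170 A_ack=200 B_seq=200 B_ack=1170
After event 1: A_seq=1197 A_ack=200 B_seq=200 B_ack=1197
After event 2: A_seq=1197 A_ack=200 B_seq=312 B_ack=1197
After event 3: A_seq=1197 A_ack=200 B_seq=328 B_ack=1197
After event 4: A_seq=1197 A_ack=328 B_seq=328 B_ack=1197

1197 328 328 1197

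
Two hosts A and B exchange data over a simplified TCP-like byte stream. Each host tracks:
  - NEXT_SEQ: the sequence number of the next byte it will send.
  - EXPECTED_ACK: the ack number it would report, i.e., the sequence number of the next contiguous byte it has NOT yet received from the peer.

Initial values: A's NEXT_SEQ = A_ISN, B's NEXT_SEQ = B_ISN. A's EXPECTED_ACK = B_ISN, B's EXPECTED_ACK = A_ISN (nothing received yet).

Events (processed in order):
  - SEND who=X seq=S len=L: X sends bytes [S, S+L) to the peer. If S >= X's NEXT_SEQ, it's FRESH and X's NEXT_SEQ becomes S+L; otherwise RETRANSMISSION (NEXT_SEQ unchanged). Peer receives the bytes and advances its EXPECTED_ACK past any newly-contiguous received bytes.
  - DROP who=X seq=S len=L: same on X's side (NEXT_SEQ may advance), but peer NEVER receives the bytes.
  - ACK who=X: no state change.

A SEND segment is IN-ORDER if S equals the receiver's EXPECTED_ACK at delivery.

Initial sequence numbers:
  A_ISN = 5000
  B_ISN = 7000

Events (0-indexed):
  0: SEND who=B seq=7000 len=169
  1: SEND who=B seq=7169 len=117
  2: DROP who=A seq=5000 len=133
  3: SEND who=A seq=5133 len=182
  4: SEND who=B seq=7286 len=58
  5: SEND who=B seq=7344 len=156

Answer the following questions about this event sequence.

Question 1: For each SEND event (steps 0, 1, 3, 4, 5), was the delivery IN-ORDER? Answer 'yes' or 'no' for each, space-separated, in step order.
Answer: yes yes no yes yes

Derivation:
Step 0: SEND seq=7000 -> in-order
Step 1: SEND seq=7169 -> in-order
Step 3: SEND seq=5133 -> out-of-order
Step 4: SEND seq=7286 -> in-order
Step 5: SEND seq=7344 -> in-order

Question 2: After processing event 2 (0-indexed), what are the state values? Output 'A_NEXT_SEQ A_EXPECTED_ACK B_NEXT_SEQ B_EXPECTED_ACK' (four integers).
After event 0: A_seq=5000 A_ack=7169 B_seq=7169 B_ack=5000
After event 1: A_seq=5000 A_ack=7286 B_seq=7286 B_ack=5000
After event 2: A_seq=5133 A_ack=7286 B_seq=7286 B_ack=5000

5133 7286 7286 5000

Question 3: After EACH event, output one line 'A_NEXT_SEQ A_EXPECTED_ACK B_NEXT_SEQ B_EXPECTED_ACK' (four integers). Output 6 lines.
5000 7169 7169 5000
5000 7286 7286 5000
5133 7286 7286 5000
5315 7286 7286 5000
5315 7344 7344 5000
5315 7500 7500 5000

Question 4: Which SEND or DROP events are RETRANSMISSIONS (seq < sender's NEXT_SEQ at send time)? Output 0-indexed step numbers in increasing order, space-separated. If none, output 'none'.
Step 0: SEND seq=7000 -> fresh
Step 1: SEND seq=7169 -> fresh
Step 2: DROP seq=5000 -> fresh
Step 3: SEND seq=5133 -> fresh
Step 4: SEND seq=7286 -> fresh
Step 5: SEND seq=7344 -> fresh

Answer: none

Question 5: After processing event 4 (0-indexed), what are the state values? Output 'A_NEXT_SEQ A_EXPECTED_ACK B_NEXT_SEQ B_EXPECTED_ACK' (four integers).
After event 0: A_seq=5000 A_ack=7169 B_seq=7169 B_ack=5000
After event 1: A_seq=5000 A_ack=7286 B_seq=7286 B_ack=5000
After event 2: A_seq=5133 A_ack=7286 B_seq=7286 B_ack=5000
After event 3: A_seq=5315 A_ack=7286 B_seq=7286 B_ack=5000
After event 4: A_seq=5315 A_ack=7344 B_seq=7344 B_ack=5000

5315 7344 7344 5000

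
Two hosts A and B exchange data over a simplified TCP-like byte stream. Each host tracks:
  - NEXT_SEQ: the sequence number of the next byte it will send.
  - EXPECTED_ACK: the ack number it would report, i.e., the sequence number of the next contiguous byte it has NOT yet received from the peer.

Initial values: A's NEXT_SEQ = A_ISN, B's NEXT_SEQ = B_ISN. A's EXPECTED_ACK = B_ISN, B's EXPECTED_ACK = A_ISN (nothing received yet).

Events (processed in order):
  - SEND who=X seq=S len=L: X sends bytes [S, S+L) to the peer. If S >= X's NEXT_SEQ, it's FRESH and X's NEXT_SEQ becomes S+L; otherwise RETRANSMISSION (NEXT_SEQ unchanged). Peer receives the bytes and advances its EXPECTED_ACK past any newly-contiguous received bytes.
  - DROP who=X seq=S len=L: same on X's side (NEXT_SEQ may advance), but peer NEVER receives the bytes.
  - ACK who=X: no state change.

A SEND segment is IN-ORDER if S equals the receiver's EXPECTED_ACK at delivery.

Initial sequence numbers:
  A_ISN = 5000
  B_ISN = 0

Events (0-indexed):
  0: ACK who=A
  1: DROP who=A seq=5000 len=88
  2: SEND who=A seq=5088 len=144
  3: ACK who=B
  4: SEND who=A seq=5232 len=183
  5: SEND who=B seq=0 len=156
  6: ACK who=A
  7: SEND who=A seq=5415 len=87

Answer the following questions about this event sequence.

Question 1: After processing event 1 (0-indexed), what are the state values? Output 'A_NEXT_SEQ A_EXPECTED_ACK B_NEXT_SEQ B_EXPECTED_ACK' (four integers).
After event 0: A_seq=5000 A_ack=0 B_seq=0 B_ack=5000
After event 1: A_seq=5088 A_ack=0 B_seq=0 B_ack=5000

5088 0 0 5000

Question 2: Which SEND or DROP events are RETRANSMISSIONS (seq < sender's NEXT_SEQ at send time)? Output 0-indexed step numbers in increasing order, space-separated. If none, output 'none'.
Answer: none

Derivation:
Step 1: DROP seq=5000 -> fresh
Step 2: SEND seq=5088 -> fresh
Step 4: SEND seq=5232 -> fresh
Step 5: SEND seq=0 -> fresh
Step 7: SEND seq=5415 -> fresh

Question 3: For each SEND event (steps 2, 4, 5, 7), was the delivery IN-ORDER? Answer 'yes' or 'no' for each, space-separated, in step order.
Step 2: SEND seq=5088 -> out-of-order
Step 4: SEND seq=5232 -> out-of-order
Step 5: SEND seq=0 -> in-order
Step 7: SEND seq=5415 -> out-of-order

Answer: no no yes no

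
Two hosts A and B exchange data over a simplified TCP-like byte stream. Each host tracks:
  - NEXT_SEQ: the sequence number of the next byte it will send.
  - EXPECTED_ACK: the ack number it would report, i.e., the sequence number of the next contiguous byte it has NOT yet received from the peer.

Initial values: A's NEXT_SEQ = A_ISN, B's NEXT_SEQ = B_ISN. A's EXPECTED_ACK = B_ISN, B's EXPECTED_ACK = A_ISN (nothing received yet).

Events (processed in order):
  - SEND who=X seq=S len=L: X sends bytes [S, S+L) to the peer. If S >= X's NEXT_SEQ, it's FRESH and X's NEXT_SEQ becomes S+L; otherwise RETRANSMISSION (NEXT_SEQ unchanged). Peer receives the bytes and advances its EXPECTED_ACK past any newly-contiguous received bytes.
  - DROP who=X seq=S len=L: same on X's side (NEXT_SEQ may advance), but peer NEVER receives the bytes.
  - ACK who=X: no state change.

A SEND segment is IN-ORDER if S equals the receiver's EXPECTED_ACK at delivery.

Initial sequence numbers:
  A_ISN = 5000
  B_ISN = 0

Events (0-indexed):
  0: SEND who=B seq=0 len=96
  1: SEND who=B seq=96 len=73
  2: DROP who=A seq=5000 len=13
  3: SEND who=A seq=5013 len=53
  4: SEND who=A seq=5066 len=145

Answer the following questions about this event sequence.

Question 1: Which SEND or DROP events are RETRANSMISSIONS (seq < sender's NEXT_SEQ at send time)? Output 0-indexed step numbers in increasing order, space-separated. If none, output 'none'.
Answer: none

Derivation:
Step 0: SEND seq=0 -> fresh
Step 1: SEND seq=96 -> fresh
Step 2: DROP seq=5000 -> fresh
Step 3: SEND seq=5013 -> fresh
Step 4: SEND seq=5066 -> fresh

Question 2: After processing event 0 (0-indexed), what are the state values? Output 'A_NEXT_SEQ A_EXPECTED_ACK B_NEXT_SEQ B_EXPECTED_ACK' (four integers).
After event 0: A_seq=5000 A_ack=96 B_seq=96 B_ack=5000

5000 96 96 5000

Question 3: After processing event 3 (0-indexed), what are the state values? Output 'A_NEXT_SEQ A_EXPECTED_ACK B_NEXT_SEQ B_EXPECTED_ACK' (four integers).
After event 0: A_seq=5000 A_ack=96 B_seq=96 B_ack=5000
After event 1: A_seq=5000 A_ack=169 B_seq=169 B_ack=5000
After event 2: A_seq=5013 A_ack=169 B_seq=169 B_ack=5000
After event 3: A_seq=5066 A_ack=169 B_seq=169 B_ack=5000

5066 169 169 5000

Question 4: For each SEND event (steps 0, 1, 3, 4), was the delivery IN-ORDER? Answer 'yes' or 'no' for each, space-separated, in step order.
Answer: yes yes no no

Derivation:
Step 0: SEND seq=0 -> in-order
Step 1: SEND seq=96 -> in-order
Step 3: SEND seq=5013 -> out-of-order
Step 4: SEND seq=5066 -> out-of-order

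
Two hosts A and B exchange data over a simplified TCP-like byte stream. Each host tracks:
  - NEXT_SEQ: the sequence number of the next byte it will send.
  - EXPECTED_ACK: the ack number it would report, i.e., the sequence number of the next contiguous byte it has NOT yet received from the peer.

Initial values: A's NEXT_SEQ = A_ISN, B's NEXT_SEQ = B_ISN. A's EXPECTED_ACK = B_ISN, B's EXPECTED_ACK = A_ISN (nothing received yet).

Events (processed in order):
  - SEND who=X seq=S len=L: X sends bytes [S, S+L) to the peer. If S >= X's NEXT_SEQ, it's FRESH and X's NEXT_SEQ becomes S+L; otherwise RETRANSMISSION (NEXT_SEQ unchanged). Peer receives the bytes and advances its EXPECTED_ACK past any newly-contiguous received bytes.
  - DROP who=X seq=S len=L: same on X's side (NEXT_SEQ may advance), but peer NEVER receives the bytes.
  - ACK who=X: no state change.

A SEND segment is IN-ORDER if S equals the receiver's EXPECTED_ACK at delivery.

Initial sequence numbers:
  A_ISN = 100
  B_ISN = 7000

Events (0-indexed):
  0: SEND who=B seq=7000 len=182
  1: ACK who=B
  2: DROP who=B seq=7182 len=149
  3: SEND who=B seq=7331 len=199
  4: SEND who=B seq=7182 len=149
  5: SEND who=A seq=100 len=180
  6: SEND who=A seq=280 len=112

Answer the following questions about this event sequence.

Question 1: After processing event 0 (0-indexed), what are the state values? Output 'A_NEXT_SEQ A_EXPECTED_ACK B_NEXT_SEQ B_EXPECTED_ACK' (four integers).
After event 0: A_seq=100 A_ack=7182 B_seq=7182 B_ack=100

100 7182 7182 100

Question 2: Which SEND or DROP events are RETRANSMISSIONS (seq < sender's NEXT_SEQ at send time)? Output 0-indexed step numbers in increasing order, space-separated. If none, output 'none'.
Step 0: SEND seq=7000 -> fresh
Step 2: DROP seq=7182 -> fresh
Step 3: SEND seq=7331 -> fresh
Step 4: SEND seq=7182 -> retransmit
Step 5: SEND seq=100 -> fresh
Step 6: SEND seq=280 -> fresh

Answer: 4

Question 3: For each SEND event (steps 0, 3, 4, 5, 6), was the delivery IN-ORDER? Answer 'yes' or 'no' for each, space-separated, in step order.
Answer: yes no yes yes yes

Derivation:
Step 0: SEND seq=7000 -> in-order
Step 3: SEND seq=7331 -> out-of-order
Step 4: SEND seq=7182 -> in-order
Step 5: SEND seq=100 -> in-order
Step 6: SEND seq=280 -> in-order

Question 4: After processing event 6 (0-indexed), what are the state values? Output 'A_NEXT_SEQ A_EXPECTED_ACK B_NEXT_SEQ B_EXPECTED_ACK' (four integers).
After event 0: A_seq=100 A_ack=7182 B_seq=7182 B_ack=100
After event 1: A_seq=100 A_ack=7182 B_seq=7182 B_ack=100
After event 2: A_seq=100 A_ack=7182 B_seq=7331 B_ack=100
After event 3: A_seq=100 A_ack=7182 B_seq=7530 B_ack=100
After event 4: A_seq=100 A_ack=7530 B_seq=7530 B_ack=100
After event 5: A_seq=280 A_ack=7530 B_seq=7530 B_ack=280
After event 6: A_seq=392 A_ack=7530 B_seq=7530 B_ack=392

392 7530 7530 392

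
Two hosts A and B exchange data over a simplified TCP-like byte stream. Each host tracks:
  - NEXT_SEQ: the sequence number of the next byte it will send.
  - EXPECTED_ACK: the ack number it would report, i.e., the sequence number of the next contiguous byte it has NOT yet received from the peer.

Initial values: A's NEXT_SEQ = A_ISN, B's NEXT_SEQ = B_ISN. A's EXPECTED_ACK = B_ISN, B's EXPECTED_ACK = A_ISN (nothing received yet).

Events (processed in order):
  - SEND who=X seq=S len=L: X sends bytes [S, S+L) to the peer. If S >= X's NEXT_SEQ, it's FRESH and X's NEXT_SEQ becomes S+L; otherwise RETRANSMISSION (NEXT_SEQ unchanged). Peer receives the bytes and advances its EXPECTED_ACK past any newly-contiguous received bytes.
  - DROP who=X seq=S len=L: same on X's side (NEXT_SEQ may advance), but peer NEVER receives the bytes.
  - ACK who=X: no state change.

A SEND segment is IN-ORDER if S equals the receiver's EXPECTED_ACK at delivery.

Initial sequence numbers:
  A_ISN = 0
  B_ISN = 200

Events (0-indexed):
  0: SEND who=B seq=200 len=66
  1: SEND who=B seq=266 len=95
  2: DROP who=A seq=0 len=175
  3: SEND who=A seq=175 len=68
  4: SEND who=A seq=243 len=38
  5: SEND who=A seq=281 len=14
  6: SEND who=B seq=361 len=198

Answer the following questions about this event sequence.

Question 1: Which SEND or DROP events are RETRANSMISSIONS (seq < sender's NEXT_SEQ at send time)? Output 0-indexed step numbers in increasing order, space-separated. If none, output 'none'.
Answer: none

Derivation:
Step 0: SEND seq=200 -> fresh
Step 1: SEND seq=266 -> fresh
Step 2: DROP seq=0 -> fresh
Step 3: SEND seq=175 -> fresh
Step 4: SEND seq=243 -> fresh
Step 5: SEND seq=281 -> fresh
Step 6: SEND seq=361 -> fresh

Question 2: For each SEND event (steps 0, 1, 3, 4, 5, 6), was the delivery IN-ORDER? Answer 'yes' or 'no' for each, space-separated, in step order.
Answer: yes yes no no no yes

Derivation:
Step 0: SEND seq=200 -> in-order
Step 1: SEND seq=266 -> in-order
Step 3: SEND seq=175 -> out-of-order
Step 4: SEND seq=243 -> out-of-order
Step 5: SEND seq=281 -> out-of-order
Step 6: SEND seq=361 -> in-order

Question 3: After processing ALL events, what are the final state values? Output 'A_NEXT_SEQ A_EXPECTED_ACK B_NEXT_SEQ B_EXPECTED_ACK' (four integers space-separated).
Answer: 295 559 559 0

Derivation:
After event 0: A_seq=0 A_ack=266 B_seq=266 B_ack=0
After event 1: A_seq=0 A_ack=361 B_seq=361 B_ack=0
After event 2: A_seq=175 A_ack=361 B_seq=361 B_ack=0
After event 3: A_seq=243 A_ack=361 B_seq=361 B_ack=0
After event 4: A_seq=281 A_ack=361 B_seq=361 B_ack=0
After event 5: A_seq=295 A_ack=361 B_seq=361 B_ack=0
After event 6: A_seq=295 A_ack=559 B_seq=559 B_ack=0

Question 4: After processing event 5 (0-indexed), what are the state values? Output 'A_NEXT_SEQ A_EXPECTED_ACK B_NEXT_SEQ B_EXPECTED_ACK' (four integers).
After event 0: A_seq=0 A_ack=266 B_seq=266 B_ack=0
After event 1: A_seq=0 A_ack=361 B_seq=361 B_ack=0
After event 2: A_seq=175 A_ack=361 B_seq=361 B_ack=0
After event 3: A_seq=243 A_ack=361 B_seq=361 B_ack=0
After event 4: A_seq=281 A_ack=361 B_seq=361 B_ack=0
After event 5: A_seq=295 A_ack=361 B_seq=361 B_ack=0

295 361 361 0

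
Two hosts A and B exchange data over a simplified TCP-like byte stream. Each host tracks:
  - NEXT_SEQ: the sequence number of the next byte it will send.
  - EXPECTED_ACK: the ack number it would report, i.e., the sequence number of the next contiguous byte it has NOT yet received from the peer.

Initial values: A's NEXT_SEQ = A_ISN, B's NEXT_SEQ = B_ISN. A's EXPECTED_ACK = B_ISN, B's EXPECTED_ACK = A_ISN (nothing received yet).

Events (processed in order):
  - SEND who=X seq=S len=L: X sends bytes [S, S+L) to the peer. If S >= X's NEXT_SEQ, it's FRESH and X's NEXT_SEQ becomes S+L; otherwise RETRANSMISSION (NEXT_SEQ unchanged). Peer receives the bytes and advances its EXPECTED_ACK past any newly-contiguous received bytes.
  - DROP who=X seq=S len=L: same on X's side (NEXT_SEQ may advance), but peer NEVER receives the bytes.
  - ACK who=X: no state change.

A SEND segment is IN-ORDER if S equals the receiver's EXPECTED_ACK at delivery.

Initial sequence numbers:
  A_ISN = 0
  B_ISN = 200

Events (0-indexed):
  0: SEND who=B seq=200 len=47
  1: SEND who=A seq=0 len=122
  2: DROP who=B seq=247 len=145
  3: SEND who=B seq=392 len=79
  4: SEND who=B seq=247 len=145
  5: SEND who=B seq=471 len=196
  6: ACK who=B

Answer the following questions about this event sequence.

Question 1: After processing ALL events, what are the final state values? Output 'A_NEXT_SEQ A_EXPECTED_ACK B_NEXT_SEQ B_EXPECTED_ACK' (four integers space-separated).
Answer: 122 667 667 122

Derivation:
After event 0: A_seq=0 A_ack=247 B_seq=247 B_ack=0
After event 1: A_seq=122 A_ack=247 B_seq=247 B_ack=122
After event 2: A_seq=122 A_ack=247 B_seq=392 B_ack=122
After event 3: A_seq=122 A_ack=247 B_seq=471 B_ack=122
After event 4: A_seq=122 A_ack=471 B_seq=471 B_ack=122
After event 5: A_seq=122 A_ack=667 B_seq=667 B_ack=122
After event 6: A_seq=122 A_ack=667 B_seq=667 B_ack=122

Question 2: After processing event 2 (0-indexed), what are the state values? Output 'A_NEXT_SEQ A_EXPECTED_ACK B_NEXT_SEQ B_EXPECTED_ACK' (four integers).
After event 0: A_seq=0 A_ack=247 B_seq=247 B_ack=0
After event 1: A_seq=122 A_ack=247 B_seq=247 B_ack=122
After event 2: A_seq=122 A_ack=247 B_seq=392 B_ack=122

122 247 392 122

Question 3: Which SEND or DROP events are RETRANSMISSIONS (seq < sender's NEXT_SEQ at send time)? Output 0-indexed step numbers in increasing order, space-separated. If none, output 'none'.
Step 0: SEND seq=200 -> fresh
Step 1: SEND seq=0 -> fresh
Step 2: DROP seq=247 -> fresh
Step 3: SEND seq=392 -> fresh
Step 4: SEND seq=247 -> retransmit
Step 5: SEND seq=471 -> fresh

Answer: 4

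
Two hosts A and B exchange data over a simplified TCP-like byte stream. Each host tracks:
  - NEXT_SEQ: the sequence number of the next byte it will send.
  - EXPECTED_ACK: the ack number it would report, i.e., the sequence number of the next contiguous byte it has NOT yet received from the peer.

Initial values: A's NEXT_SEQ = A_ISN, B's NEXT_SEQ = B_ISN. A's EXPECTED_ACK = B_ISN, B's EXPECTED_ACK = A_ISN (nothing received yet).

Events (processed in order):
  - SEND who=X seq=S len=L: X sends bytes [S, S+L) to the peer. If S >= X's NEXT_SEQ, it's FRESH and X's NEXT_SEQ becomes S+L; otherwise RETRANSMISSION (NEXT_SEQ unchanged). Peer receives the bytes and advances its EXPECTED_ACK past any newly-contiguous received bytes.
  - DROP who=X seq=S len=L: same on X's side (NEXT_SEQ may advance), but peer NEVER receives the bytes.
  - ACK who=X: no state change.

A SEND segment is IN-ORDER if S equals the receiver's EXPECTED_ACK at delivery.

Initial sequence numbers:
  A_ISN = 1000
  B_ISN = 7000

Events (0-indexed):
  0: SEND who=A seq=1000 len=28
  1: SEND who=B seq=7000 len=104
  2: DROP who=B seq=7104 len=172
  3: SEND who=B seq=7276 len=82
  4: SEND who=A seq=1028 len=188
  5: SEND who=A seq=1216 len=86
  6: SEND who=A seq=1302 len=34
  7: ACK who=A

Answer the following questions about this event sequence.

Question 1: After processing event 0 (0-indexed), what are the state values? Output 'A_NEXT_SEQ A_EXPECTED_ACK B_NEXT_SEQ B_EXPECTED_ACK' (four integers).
After event 0: A_seq=1028 A_ack=7000 B_seq=7000 B_ack=1028

1028 7000 7000 1028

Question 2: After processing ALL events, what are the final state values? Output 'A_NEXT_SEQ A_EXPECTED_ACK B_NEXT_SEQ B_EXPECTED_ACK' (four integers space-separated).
After event 0: A_seq=1028 A_ack=7000 B_seq=7000 B_ack=1028
After event 1: A_seq=1028 A_ack=7104 B_seq=7104 B_ack=1028
After event 2: A_seq=1028 A_ack=7104 B_seq=7276 B_ack=1028
After event 3: A_seq=1028 A_ack=7104 B_seq=7358 B_ack=1028
After event 4: A_seq=1216 A_ack=7104 B_seq=7358 B_ack=1216
After event 5: A_seq=1302 A_ack=7104 B_seq=7358 B_ack=1302
After event 6: A_seq=1336 A_ack=7104 B_seq=7358 B_ack=1336
After event 7: A_seq=1336 A_ack=7104 B_seq=7358 B_ack=1336

Answer: 1336 7104 7358 1336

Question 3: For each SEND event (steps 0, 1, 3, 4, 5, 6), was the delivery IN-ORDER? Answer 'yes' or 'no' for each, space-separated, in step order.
Answer: yes yes no yes yes yes

Derivation:
Step 0: SEND seq=1000 -> in-order
Step 1: SEND seq=7000 -> in-order
Step 3: SEND seq=7276 -> out-of-order
Step 4: SEND seq=1028 -> in-order
Step 5: SEND seq=1216 -> in-order
Step 6: SEND seq=1302 -> in-order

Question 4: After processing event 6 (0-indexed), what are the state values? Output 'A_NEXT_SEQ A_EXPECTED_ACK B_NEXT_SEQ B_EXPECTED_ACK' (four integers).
After event 0: A_seq=1028 A_ack=7000 B_seq=7000 B_ack=1028
After event 1: A_seq=1028 A_ack=7104 B_seq=7104 B_ack=1028
After event 2: A_seq=1028 A_ack=7104 B_seq=7276 B_ack=1028
After event 3: A_seq=1028 A_ack=7104 B_seq=7358 B_ack=1028
After event 4: A_seq=1216 A_ack=7104 B_seq=7358 B_ack=1216
After event 5: A_seq=1302 A_ack=7104 B_seq=7358 B_ack=1302
After event 6: A_seq=1336 A_ack=7104 B_seq=7358 B_ack=1336

1336 7104 7358 1336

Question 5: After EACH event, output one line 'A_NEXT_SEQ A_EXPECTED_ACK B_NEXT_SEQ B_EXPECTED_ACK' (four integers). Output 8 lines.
1028 7000 7000 1028
1028 7104 7104 1028
1028 7104 7276 1028
1028 7104 7358 1028
1216 7104 7358 1216
1302 7104 7358 1302
1336 7104 7358 1336
1336 7104 7358 1336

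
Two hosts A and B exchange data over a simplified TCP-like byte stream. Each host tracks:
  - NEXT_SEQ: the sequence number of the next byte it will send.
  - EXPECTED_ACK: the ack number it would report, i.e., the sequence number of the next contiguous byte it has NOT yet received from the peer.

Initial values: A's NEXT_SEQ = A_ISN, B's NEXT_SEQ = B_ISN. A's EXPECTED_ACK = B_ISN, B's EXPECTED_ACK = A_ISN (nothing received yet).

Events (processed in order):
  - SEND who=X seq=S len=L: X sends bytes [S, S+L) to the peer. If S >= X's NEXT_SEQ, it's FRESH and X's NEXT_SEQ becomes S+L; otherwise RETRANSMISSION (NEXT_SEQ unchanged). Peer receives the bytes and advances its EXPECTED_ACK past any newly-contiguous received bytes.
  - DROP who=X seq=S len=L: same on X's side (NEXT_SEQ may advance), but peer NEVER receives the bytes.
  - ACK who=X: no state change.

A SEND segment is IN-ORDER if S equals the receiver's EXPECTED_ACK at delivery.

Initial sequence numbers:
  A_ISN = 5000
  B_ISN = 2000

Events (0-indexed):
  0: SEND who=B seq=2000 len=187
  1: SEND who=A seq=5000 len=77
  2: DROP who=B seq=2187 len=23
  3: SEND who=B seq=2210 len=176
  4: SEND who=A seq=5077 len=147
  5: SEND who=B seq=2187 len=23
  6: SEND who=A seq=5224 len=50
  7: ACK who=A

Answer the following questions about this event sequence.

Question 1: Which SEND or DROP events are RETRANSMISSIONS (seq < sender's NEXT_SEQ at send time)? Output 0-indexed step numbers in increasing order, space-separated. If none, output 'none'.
Answer: 5

Derivation:
Step 0: SEND seq=2000 -> fresh
Step 1: SEND seq=5000 -> fresh
Step 2: DROP seq=2187 -> fresh
Step 3: SEND seq=2210 -> fresh
Step 4: SEND seq=5077 -> fresh
Step 5: SEND seq=2187 -> retransmit
Step 6: SEND seq=5224 -> fresh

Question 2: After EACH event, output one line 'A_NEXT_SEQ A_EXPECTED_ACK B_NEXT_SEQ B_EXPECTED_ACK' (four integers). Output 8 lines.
5000 2187 2187 5000
5077 2187 2187 5077
5077 2187 2210 5077
5077 2187 2386 5077
5224 2187 2386 5224
5224 2386 2386 5224
5274 2386 2386 5274
5274 2386 2386 5274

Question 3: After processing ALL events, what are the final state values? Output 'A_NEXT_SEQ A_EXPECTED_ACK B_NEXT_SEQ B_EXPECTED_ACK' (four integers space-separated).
Answer: 5274 2386 2386 5274

Derivation:
After event 0: A_seq=5000 A_ack=2187 B_seq=2187 B_ack=5000
After event 1: A_seq=5077 A_ack=2187 B_seq=2187 B_ack=5077
After event 2: A_seq=5077 A_ack=2187 B_seq=2210 B_ack=5077
After event 3: A_seq=5077 A_ack=2187 B_seq=2386 B_ack=5077
After event 4: A_seq=5224 A_ack=2187 B_seq=2386 B_ack=5224
After event 5: A_seq=5224 A_ack=2386 B_seq=2386 B_ack=5224
After event 6: A_seq=5274 A_ack=2386 B_seq=2386 B_ack=5274
After event 7: A_seq=5274 A_ack=2386 B_seq=2386 B_ack=5274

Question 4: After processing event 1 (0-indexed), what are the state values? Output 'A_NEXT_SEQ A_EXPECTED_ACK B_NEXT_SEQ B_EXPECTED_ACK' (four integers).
After event 0: A_seq=5000 A_ack=2187 B_seq=2187 B_ack=5000
After event 1: A_seq=5077 A_ack=2187 B_seq=2187 B_ack=5077

5077 2187 2187 5077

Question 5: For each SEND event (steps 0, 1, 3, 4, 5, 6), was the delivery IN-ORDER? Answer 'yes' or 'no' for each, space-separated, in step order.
Answer: yes yes no yes yes yes

Derivation:
Step 0: SEND seq=2000 -> in-order
Step 1: SEND seq=5000 -> in-order
Step 3: SEND seq=2210 -> out-of-order
Step 4: SEND seq=5077 -> in-order
Step 5: SEND seq=2187 -> in-order
Step 6: SEND seq=5224 -> in-order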